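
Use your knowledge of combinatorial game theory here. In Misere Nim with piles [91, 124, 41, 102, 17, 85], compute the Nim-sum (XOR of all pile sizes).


We need the XOR (exclusive or) of all pile sizes.
After XOR-ing pile 1 (size 91): 0 XOR 91 = 91
After XOR-ing pile 2 (size 124): 91 XOR 124 = 39
After XOR-ing pile 3 (size 41): 39 XOR 41 = 14
After XOR-ing pile 4 (size 102): 14 XOR 102 = 104
After XOR-ing pile 5 (size 17): 104 XOR 17 = 121
After XOR-ing pile 6 (size 85): 121 XOR 85 = 44
The Nim-value of this position is 44.

44


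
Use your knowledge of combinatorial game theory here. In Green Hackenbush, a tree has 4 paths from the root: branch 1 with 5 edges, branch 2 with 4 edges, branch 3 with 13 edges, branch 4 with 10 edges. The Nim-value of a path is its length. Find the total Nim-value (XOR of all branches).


The tree has 4 branches from the ground vertex.
In Green Hackenbush, the Nim-value of a simple path of length k is k.
Branch 1: length 5, Nim-value = 5
Branch 2: length 4, Nim-value = 4
Branch 3: length 13, Nim-value = 13
Branch 4: length 10, Nim-value = 10
Total Nim-value = XOR of all branch values:
0 XOR 5 = 5
5 XOR 4 = 1
1 XOR 13 = 12
12 XOR 10 = 6
Nim-value of the tree = 6

6


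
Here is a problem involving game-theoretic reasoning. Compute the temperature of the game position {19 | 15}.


The game is {19 | 15}, a switch {a | b} with numbers a > b.
Cooling {a | b} by t gives {a - t | b + t}, which stops being hot when a - t = b + t, i.e. at t = (a - b)/2. So the temperature of a switch is (a - b)/2.
Temperature = (Left option - Right option) / 2
= (19 - (15)) / 2
= 4 / 2
= 2

2


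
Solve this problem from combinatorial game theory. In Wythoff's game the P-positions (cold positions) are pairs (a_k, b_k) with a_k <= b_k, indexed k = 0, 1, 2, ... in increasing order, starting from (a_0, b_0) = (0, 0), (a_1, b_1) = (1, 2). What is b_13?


By Wythoff's theorem, a_k = floor(k * phi) and b_k = floor(k * phi^2) = a_k + k, where phi = (1 + sqrt(5))/2 is the golden ratio.
phi = (1 + sqrt(5))/2 = 1.618034
phi^2 = phi + 1 = 2.618034
k = 13
k * phi^2 = 13 * 2.618034 = 34.034442
b_13 = floor(k * phi^2) = 34 (check: a_13 + k = 21 + 13 = 34)

34


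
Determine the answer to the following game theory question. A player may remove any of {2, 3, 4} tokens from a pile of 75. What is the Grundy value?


The subtraction set is S = {2, 3, 4}.
G(k) = mex{ G(k - s) : s in S, s <= k }. We compute iteratively: G(0) = 0.
G(1) = mex({}) = 0
G(2) = mex({0}) = 1
G(3) = mex({0}) = 1
G(4) = mex({0, 1}) = 2
G(5) = mex({0, 1}) = 2
G(6) = mex({1, 2}) = 0
G(7) = mex({1, 2}) = 0
G(8) = mex({0, 2}) = 1
G(9) = mex({0, 2}) = 1
Observe that G(6)..G(9) = 0, 0, 1, 1 repeats G(0)..G(3) = 0, 0, 1, 1.
For k >= max(S) = 4, G(k) is determined by the previous 4 values G(k-4)..G(k-1); a window of 4 consecutive values has recurred shifted by 6, so by induction G(k + 6) = G(k) for all k >= 0: the sequence is periodic from the start with period 6.
One period: G(0..5) = 0, 0, 1, 1, 2, 2.
75 mod 6 = 3, so G(75) = G(3) = 1.

1


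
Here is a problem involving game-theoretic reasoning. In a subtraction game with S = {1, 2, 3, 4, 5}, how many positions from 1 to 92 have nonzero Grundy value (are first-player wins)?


Subtraction set S = {1, 2, 3, 4, 5}, so G(n) = n mod 6.
G(n) = 0 when n is a multiple of 6.
Multiples of 6 in [1, 92]: 15
N-positions (nonzero Grundy) = 92 - 15 = 77

77


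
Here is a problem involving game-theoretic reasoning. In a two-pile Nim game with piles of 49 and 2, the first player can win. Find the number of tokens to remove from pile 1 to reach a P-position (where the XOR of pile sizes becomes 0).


Piles: 49 and 2
Current XOR: 49 XOR 2 = 51 (non-zero, so this is an N-position).
To make the XOR zero, we need to find a move that balances the piles.
For pile 1 (size 49): target = 49 XOR 51 = 2
We reduce pile 1 from 49 to 2.
Tokens removed: 49 - 2 = 47
Verification: 2 XOR 2 = 0

47


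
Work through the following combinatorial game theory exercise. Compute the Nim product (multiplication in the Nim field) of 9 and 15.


Nim multiplication is bilinear over XOR: (u XOR v) * w = (u*w) XOR (v*w).
So we split each operand into its bit components and XOR the pairwise Nim products.
9 = 1 + 8 (as XOR of powers of 2).
15 = 1 + 2 + 4 + 8 (as XOR of powers of 2).
Using the standard Nim-product table on single bits:
  2*2 = 3,   2*4 = 8,   2*8 = 12,
  4*4 = 6,   4*8 = 11,  8*8 = 13,
and  1*x = x (identity), k*l = l*k (commutative).
Pairwise Nim products:
  1 * 1 = 1
  1 * 2 = 2
  1 * 4 = 4
  1 * 8 = 8
  8 * 1 = 8
  8 * 2 = 12
  8 * 4 = 11
  8 * 8 = 13
XOR them: 1 XOR 2 XOR 4 XOR 8 XOR 8 XOR 12 XOR 11 XOR 13 = 13.
Result: 9 * 15 = 13 (in Nim).

13


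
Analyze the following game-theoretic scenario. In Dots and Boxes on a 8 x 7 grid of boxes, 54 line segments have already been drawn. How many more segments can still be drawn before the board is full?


Grid: 8 x 7 boxes, i.e. 9 rows and 8 columns of dots.
Horizontal edges: (rows + 1) * cols = 9 * 7 = 63
Vertical edges: rows * (cols + 1) = 8 * 8 = 64
Total edges: 63 + 64 = 127
Edges drawn: 54
Remaining: 127 - 54 = 73

73


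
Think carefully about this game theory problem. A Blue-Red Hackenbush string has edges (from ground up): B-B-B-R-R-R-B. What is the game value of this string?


Edges (from ground): B-B-B-R-R-R-B
By Berlekamp's sign-expansion rule, a Blue-Red Hackenbush stalk has the value of the surreal number whose sign sequence is the edge sequence with B -> + and R -> -.
Sign sequence: +++---+
Trace the sign expansion in the surreal number tree, starting from 0:
Edge 1: B (sign +) -> bounds (0, +inf), value = 1
Edge 2: B (sign +) -> bounds (1, +inf), value = 2
Edge 3: B (sign +) -> bounds (2, +inf), value = 3
Edge 4: R (sign -) -> bounds (2, 3), value = 5/2
Edge 5: R (sign -) -> bounds (2, 5/2), value = 9/4
Edge 6: R (sign -) -> bounds (2, 9/4), value = 17/8
Edge 7: B (sign +) -> bounds (17/8, 9/4), value = 35/16
Game value = 35/16

35/16


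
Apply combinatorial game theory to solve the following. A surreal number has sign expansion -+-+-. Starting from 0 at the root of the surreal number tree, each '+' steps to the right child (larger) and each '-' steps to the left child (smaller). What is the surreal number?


Sign expansion: -+-+-
Rule: track bounds (lo, hi), initially (-inf, +inf). On '+', the current value becomes lo and we move to the simplest number in (value, hi): value + 1 if hi = +inf, otherwise the midpoint (value + hi)/2. On '-', the current value becomes hi and we move to value - 1 if lo = -inf, otherwise the midpoint (lo + value)/2.
Start at 0.
Step 1: sign = -, move left. Bounds: (-inf, 0). Value = -1
Step 2: sign = +, move right. Bounds: (-1, 0). Value = -1/2
Step 3: sign = -, move left. Bounds: (-1, -1/2). Value = -3/4
Step 4: sign = +, move right. Bounds: (-3/4, -1/2). Value = -5/8
Step 5: sign = -, move left. Bounds: (-3/4, -5/8). Value = -11/16
The surreal number with sign expansion -+-+- is -11/16.

-11/16


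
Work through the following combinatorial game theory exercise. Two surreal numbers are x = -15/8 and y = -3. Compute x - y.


x = -15/8, y = -3
Converting to common denominator: 8
x = -15/8, y = -24/8
x - y = -15/8 - -3 = 9/8

9/8


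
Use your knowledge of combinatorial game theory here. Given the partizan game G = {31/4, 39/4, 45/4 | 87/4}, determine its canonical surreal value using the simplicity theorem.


Left options: {31/4, 39/4, 45/4}, max = 45/4
Right options: {87/4}, min = 87/4
All options are numbers and max(Left) < min(Right), so by the simplicity theorem the value is the simplest (earliest-born) number strictly between 45/4 and 87/4.
Integers 12 through 21 all lie strictly between 45/4 and 87/4.
Among integers, the simplest (lowest birthday = smallest |n|; 0 is born on day 0, +-n on day n) is 12.
No non-integer in the interval can be simpler: if x is a non-integer in the interval, then floor(x) or ceil(x) also lies in the interval (the interval contains an integer), and both are proper prefixes of x's sign expansion, i.e. born earlier. So the game value is 12.
Game value = 12

12


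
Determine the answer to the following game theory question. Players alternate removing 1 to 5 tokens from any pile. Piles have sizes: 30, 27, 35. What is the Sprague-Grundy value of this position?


Subtraction set: {1, 2, 3, 4, 5}
For this subtraction set, G(n) = n mod 6 (period = max + 1 = 6).
Pile 1 (size 30): G(30) = 30 mod 6 = 0
Pile 2 (size 27): G(27) = 27 mod 6 = 3
Pile 3 (size 35): G(35) = 35 mod 6 = 5
Total Grundy value = XOR of all: 0 XOR 3 XOR 5 = 6

6


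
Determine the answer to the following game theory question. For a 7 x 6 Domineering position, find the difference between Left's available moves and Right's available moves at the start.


Board is 7 x 6 (rows x cols).
Left (vertical) placements: (rows-1) * cols = 6 * 6 = 36
Right (horizontal) placements: rows * (cols-1) = 7 * 5 = 35
Advantage = Left - Right = 36 - 35 = 1

1


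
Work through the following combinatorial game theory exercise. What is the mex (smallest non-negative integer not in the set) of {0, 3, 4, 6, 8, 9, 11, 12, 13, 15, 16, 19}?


Set = {0, 3, 4, 6, 8, 9, 11, 12, 13, 15, 16, 19}
0 is in the set.
1 is NOT in the set. This is the mex.
mex = 1

1


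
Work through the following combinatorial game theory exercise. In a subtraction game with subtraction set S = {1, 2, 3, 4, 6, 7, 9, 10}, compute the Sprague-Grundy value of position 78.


The subtraction set is S = {1, 2, 3, 4, 6, 7, 9, 10}.
G(k) = mex{ G(k - s) : s in S, s <= k }. We compute iteratively: G(0) = 0.
G(1) = mex({0}) = 1
G(2) = mex({0, 1}) = 2
G(3) = mex({0, 1, 2}) = 3
G(4) = mex({0, 1, 2, 3}) = 4
G(5) = mex({1, 2, 3, 4}) = 0
G(6) = mex({0, 2, 3, 4}) = 1
G(7) = mex({0, 1, 3, 4}) = 2
G(8) = mex({0, 1, 2, 4}) = 3
G(9) = mex({0, 1, 2, 3}) = 4
G(10) = mex({0, 1, 2, 3, 4}) = 5
G(11) = mex({0, 1, 2, 3, 4, 5}) = 6
G(12) = mex({0, 1, 2, 3, 4, 5, 6}) = 7
G(13) = mex({1, 2, 3, 4, 5, 6, 7}) = 0
G(14) = mex({0, 2, 3, 4, 5, 6, 7}) = 1
G(15) = mex({0, 1, 3, 4, 6, 7}) = 2
G(16) = mex({0, 1, 2, 4, 5, 7}) = 3
G(17) = mex({0, 1, 2, 3, 5, 6}) = 4
G(18) = mex({1, 2, 3, 4, 6, 7}) = 0
G(19) = mex({0, 2, 3, 4, 5, 7}) = 1
G(20) = mex({0, 1, 3, 4, 5, 6}) = 2
G(21) = mex({0, 1, 2, 4, 6, 7}) = 3
G(22) = mex({0, 1, 2, 3, 7}) = 4
Observe that G(13)..G(22) = 0, 1, 2, 3, 4, 0, 1, 2, 3, 4 repeats G(0)..G(9) = 0, 1, 2, 3, 4, 0, 1, 2, 3, 4.
For k >= max(S) = 10, G(k) is determined by the previous 10 values G(k-10)..G(k-1); a window of 10 consecutive values has recurred shifted by 13, so by induction G(k + 13) = G(k) for all k >= 0: the sequence is periodic from the start with period 13.
One period: G(0..12) = 0, 1, 2, 3, 4, 0, 1, 2, 3, 4, 5, 6, 7.
78 mod 13 = 0, so G(78) = G(0) = 0.

0


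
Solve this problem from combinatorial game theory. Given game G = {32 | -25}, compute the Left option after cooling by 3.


Original game: {32 | -25} (a switch {a | b} with a > b).
Cooling by t (for t below the temperature (a - b)/2 = 57/2) taxes each move by t: {a | b} cooled by t is {a - t | b + t}.
Cooling amount: t = 3
Cooled Left option: 32 - 3 = 29
Cooled Right option: -25 + 3 = -22
Cooled game: {29 | -22}
Left option = 29

29


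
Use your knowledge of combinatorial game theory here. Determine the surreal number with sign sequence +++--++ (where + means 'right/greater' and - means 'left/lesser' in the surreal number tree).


Sign expansion: +++--++
Rule: track bounds (lo, hi), initially (-inf, +inf). On '+', the current value becomes lo and we move to the simplest number in (value, hi): value + 1 if hi = +inf, otherwise the midpoint (value + hi)/2. On '-', the current value becomes hi and we move to value - 1 if lo = -inf, otherwise the midpoint (lo + value)/2.
Start at 0.
Step 1: sign = +, move right. Bounds: (0, +inf). Value = 1
Step 2: sign = +, move right. Bounds: (1, +inf). Value = 2
Step 3: sign = +, move right. Bounds: (2, +inf). Value = 3
Step 4: sign = -, move left. Bounds: (2, 3). Value = 5/2
Step 5: sign = -, move left. Bounds: (2, 5/2). Value = 9/4
Step 6: sign = +, move right. Bounds: (9/4, 5/2). Value = 19/8
Step 7: sign = +, move right. Bounds: (19/8, 5/2). Value = 39/16
The surreal number with sign expansion +++--++ is 39/16.

39/16


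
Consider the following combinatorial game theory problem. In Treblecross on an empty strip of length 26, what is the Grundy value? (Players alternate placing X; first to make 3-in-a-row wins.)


Treblecross: place X on empty cells; 3-in-a-row wins.
Playing within two cells of an existing X lets the opponent win at once, so sensible play treats the cells i-2..i+2 around each X as dead. The player left with no safe cell loses, so this is a normal-play take-away game on strips of safe cells.
Placing X at cell i (0-indexed) of a strip of k safe cells leaves independent strips of sizes max(0, i-2) and max(0, k-i-3). Hence G(k) = mex{ G(max(0,i-2)) XOR G(max(0,k-i-3)) : 0 <= i < k }, with G(0) = 0.
G(1): splits (0,0):0^0=0 -> mex({0}) = 1
G(2): splits (0,0):0^0=0 -> mex({0}) = 1
G(3): splits (0,0):0^0=0 -> mex({0}) = 1
G(4): splits (0,1):0^1=1 (0,0):0^0=0 -> mex({0, 1}) = 2
G(5): splits (0,2):0^1=1 (0,1):0^1=1 (0,0):0^0=0 -> mex({0, 1}) = 2
G(6) = mex({1}) = 0
G(7) = mex({0, 1, 2}) = 3
G(8) = mex({0, 1, 2}) = 3
G(9) = mex({0, 2}) = 1
G(10) = mex({0, 2, 3}) = 1
G(11) = mex({0, 3}) = 1
G(12) = mex({1, 3}) = 0
G(13) = mex({0, 1, 2, 3}) = 4
G(14) = mex({0, 1, 2}) = 3
G(15) = mex({0, 1, 2}) = 3
G(16) = mex({0, 1, 2, 4}) = 3
G(17) = mex({0, 1, 3, 4}) = 2
G(18) = mex({0, 1, 3, 4}) = 2
G(19) = mex({0, 1, 3, 5}) = 2
G(20) = mex({0, 1, 2, 3, 5}) = 4
G(21) = mex({0, 1, 2, 3, 5}) = 4
G(22) = mex({1, 2, 6}) = 0
G(23) = mex({0, 1, 2, 3, 4, 6}) = 5
G(24) = mex({0, 1, 2, 3, 4}) = 5
G(25) = mex({0, 1, 3, 4, 7}) = 2
G(26) = mex({0, 1, 3, 4, 5, 7}) = 2
Therefore G(26) = 2.

2


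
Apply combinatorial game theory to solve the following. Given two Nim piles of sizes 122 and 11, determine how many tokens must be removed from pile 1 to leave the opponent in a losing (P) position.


Piles: 122 and 11
Current XOR: 122 XOR 11 = 113 (non-zero, so this is an N-position).
To make the XOR zero, we need to find a move that balances the piles.
For pile 1 (size 122): target = 122 XOR 113 = 11
We reduce pile 1 from 122 to 11.
Tokens removed: 122 - 11 = 111
Verification: 11 XOR 11 = 0

111


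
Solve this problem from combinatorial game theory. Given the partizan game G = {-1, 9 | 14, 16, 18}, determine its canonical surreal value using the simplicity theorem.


Left options: {-1, 9}, max = 9
Right options: {14, 16, 18}, min = 14
All options are numbers and max(Left) < min(Right), so by the simplicity theorem the value is the simplest (earliest-born) number strictly between 9 and 14.
Integers 10 through 13 all lie strictly between 9 and 14.
Among integers, the simplest (lowest birthday = smallest |n|; 0 is born on day 0, +-n on day n) is 10.
No non-integer in the interval can be simpler: if x is a non-integer in the interval, then floor(x) or ceil(x) also lies in the interval (the interval contains an integer), and both are proper prefixes of x's sign expansion, i.e. born earlier. So the game value is 10.
Game value = 10

10


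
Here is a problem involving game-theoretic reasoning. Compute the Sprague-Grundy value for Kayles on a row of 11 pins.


Kayles: a move removes 1 or 2 adjacent pins from a contiguous row.
Removing pins from a row of k leaves two independent rows (a, b) with a + b = k - 1 (one pin) or a + b = k - 2 (two pins); an end removal gives a = 0.
By Sprague-Grundy, G(k) = mex{ G(a) XOR G(b) } over all these splits. G(0) = 0.
G(1): splits (0,0):0^0=0 -> mex({0}) = 1
G(2): splits (0,1):0^1=1 (0,0):0^0=0 -> mex({0, 1}) = 2
G(3): splits (0,2):0^2=2 (1,1):1^1=0 (0,1):0^1=1 -> mex({0, 1, 2}) = 3
G(4): splits (0,3):0^3=3 (1,2):1^2=3 (0,2):0^2=2 (1,1):1^1=0 -> mex({0, 2, 3}) = 1
G(5): splits (0,4):0^1=1 (1,3):1^3=2 (2,2):2^2=0 (0,3):0^3=3 (1,2):1^2=3 -> mex({0, 1, 2, 3}) = 4
G(6) = mex({0, 1, 2, 4}) = 3
G(7) = mex({0, 1, 3, 4, 5}) = 2
G(8) = mex({0, 2, 3, 5, 6}) = 1
G(9) = mex({0, 1, 2, 3, 6, 7}) = 4
G(10) = mex({0, 1, 3, 4, 5, 7}) = 2
G(11) = mex({0, 1, 2, 3, 4, 5}) = 6
Therefore G(11) = 6.

6


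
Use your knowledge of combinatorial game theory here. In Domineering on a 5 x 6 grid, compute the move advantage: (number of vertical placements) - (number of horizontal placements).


Board is 5 x 6 (rows x cols).
Left (vertical) placements: (rows-1) * cols = 4 * 6 = 24
Right (horizontal) placements: rows * (cols-1) = 5 * 5 = 25
Advantage = Left - Right = 24 - 25 = -1

-1


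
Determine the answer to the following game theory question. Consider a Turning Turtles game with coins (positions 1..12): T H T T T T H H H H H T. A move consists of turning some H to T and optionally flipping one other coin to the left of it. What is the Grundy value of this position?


Coins: T H T T T T H H H H H T
Key fact: a single head at position k behaves exactly like a Nim heap of size k (turning it to T and optionally flipping a coin at j < k corresponds to moving the heap from k to j, or to 0), and heads combine as a disjunctive sum (two heads at the same place would cancel, matching j XOR j = 0). So the Nim-value is the XOR of the 1-indexed positions of the heads.
Face-up positions (1-indexed): [2, 7, 8, 9, 10, 11]
XOR 0 with 2: 0 XOR 2 = 2
XOR 2 with 7: 2 XOR 7 = 5
XOR 5 with 8: 5 XOR 8 = 13
XOR 13 with 9: 13 XOR 9 = 4
XOR 4 with 10: 4 XOR 10 = 14
XOR 14 with 11: 14 XOR 11 = 5
Nim-value = 5

5


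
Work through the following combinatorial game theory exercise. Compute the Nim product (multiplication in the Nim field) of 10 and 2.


Nim multiplication is bilinear over XOR: (u XOR v) * w = (u*w) XOR (v*w).
So we split each operand into its bit components and XOR the pairwise Nim products.
10 = 2 + 8 (as XOR of powers of 2).
2 = 2 (as XOR of powers of 2).
Using the standard Nim-product table on single bits:
  2*2 = 3,   2*4 = 8,   2*8 = 12,
  4*4 = 6,   4*8 = 11,  8*8 = 13,
and  1*x = x (identity), k*l = l*k (commutative).
Pairwise Nim products:
  2 * 2 = 3
  8 * 2 = 12
XOR them: 3 XOR 12 = 15.
Result: 10 * 2 = 15 (in Nim).

15


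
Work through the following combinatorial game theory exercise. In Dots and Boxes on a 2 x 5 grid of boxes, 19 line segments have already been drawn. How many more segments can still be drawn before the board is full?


Grid: 2 x 5 boxes, i.e. 3 rows and 6 columns of dots.
Horizontal edges: (rows + 1) * cols = 3 * 5 = 15
Vertical edges: rows * (cols + 1) = 2 * 6 = 12
Total edges: 15 + 12 = 27
Edges drawn: 19
Remaining: 27 - 19 = 8

8


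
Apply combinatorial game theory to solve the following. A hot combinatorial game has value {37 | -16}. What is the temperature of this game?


The game is {37 | -16}, a switch {a | b} with numbers a > b.
Cooling {a | b} by t gives {a - t | b + t}, which stops being hot when a - t = b + t, i.e. at t = (a - b)/2. So the temperature of a switch is (a - b)/2.
Temperature = (Left option - Right option) / 2
= (37 - (-16)) / 2
= 53 / 2
= 53/2

53/2


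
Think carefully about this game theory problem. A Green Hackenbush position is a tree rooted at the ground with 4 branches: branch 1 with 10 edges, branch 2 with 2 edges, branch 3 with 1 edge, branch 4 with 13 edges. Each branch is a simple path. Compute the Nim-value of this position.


The tree has 4 branches from the ground vertex.
In Green Hackenbush, the Nim-value of a simple path of length k is k.
Branch 1: length 10, Nim-value = 10
Branch 2: length 2, Nim-value = 2
Branch 3: length 1, Nim-value = 1
Branch 4: length 13, Nim-value = 13
Total Nim-value = XOR of all branch values:
0 XOR 10 = 10
10 XOR 2 = 8
8 XOR 1 = 9
9 XOR 13 = 4
Nim-value of the tree = 4

4


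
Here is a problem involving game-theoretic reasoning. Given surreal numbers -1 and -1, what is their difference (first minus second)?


x = -1, y = -1
x - y = -1 - -1 = 0

0


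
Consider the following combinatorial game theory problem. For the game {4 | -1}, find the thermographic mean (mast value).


Game = {4 | -1}, a switch {a | b} with numbers a > b.
Its thermograph has left wall a - t and right wall b + t, which meet at t = (a - b)/2, where both equal (a + b)/2. So the mast (mean value) is at (a + b)/2.
Mean = (4 + (-1))/2 = 3/2 = 3/2

3/2


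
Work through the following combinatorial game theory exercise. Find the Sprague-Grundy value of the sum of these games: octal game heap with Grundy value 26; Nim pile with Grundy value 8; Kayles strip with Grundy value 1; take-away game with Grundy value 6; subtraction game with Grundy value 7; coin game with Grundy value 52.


By the Sprague-Grundy theorem, the Grundy value of a sum of games is the XOR of individual Grundy values.
octal game heap: Grundy value = 26. Running XOR: 0 XOR 26 = 26
Nim pile: Grundy value = 8. Running XOR: 26 XOR 8 = 18
Kayles strip: Grundy value = 1. Running XOR: 18 XOR 1 = 19
take-away game: Grundy value = 6. Running XOR: 19 XOR 6 = 21
subtraction game: Grundy value = 7. Running XOR: 21 XOR 7 = 18
coin game: Grundy value = 52. Running XOR: 18 XOR 52 = 38
The combined Grundy value is 38.

38


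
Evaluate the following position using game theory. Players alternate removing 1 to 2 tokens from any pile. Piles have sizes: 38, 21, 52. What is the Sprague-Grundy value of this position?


Subtraction set: {1, 2}
For this subtraction set, G(n) = n mod 3 (period = max + 1 = 3).
Pile 1 (size 38): G(38) = 38 mod 3 = 2
Pile 2 (size 21): G(21) = 21 mod 3 = 0
Pile 3 (size 52): G(52) = 52 mod 3 = 1
Total Grundy value = XOR of all: 2 XOR 0 XOR 1 = 3

3


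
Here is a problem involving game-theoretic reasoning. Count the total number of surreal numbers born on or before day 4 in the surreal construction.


Day 0: {|} = 0 is born. Count = 1.
Day n: the number of surreal numbers born by day n is 2^(n+1) - 1.
By day 0: 2^1 - 1 = 1
By day 1: 2^2 - 1 = 3
By day 2: 2^3 - 1 = 7
By day 3: 2^4 - 1 = 15
By day 4: 2^5 - 1 = 31
By day 4: 31 surreal numbers.

31


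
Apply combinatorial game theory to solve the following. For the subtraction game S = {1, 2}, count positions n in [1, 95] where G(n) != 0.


Subtraction set S = {1, 2}, so G(n) = n mod 3.
G(n) = 0 when n is a multiple of 3.
Multiples of 3 in [1, 95]: 31
N-positions (nonzero Grundy) = 95 - 31 = 64

64


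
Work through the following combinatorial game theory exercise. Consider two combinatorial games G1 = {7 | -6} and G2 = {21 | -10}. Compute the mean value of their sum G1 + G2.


G1 = {7 | -6}, G2 = {21 | -10}
Each is a switch {a | b} with numbers a > b; its mean value is (a + b)/2, and mean value is additive over game sums: m(G1 + G2) = m(G1) + m(G2).
Mean of G1 = (7 + (-6))/2 = 1/2 = 1/2
Mean of G2 = (21 + (-10))/2 = 11/2 = 11/2
Mean of G1 + G2 = 1/2 + 11/2 = 6

6


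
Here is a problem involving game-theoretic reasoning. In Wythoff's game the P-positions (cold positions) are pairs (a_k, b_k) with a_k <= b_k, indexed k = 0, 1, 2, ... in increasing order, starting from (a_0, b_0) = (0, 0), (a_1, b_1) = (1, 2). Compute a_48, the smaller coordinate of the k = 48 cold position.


By Wythoff's theorem, a_k = floor(k * phi) and b_k = floor(k * phi^2) = a_k + k, where phi = (1 + sqrt(5))/2 is the golden ratio.
phi = (1 + sqrt(5))/2 = 1.618034
k = 48
k * phi = 48 * 1.618034 = 77.665631
a_48 = floor(k * phi) = 77

77


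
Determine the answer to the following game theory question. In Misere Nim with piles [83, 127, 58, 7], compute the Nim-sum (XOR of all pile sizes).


We need the XOR (exclusive or) of all pile sizes.
After XOR-ing pile 1 (size 83): 0 XOR 83 = 83
After XOR-ing pile 2 (size 127): 83 XOR 127 = 44
After XOR-ing pile 3 (size 58): 44 XOR 58 = 22
After XOR-ing pile 4 (size 7): 22 XOR 7 = 17
The Nim-value of this position is 17.

17


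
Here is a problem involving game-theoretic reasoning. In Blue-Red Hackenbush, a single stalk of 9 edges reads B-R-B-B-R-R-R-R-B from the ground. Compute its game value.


Edges (from ground): B-R-B-B-R-R-R-R-B
By Berlekamp's sign-expansion rule, a Blue-Red Hackenbush stalk has the value of the surreal number whose sign sequence is the edge sequence with B -> + and R -> -.
Sign sequence: +-++----+
Trace the sign expansion in the surreal number tree, starting from 0:
Edge 1: B (sign +) -> bounds (0, +inf), value = 1
Edge 2: R (sign -) -> bounds (0, 1), value = 1/2
Edge 3: B (sign +) -> bounds (1/2, 1), value = 3/4
Edge 4: B (sign +) -> bounds (3/4, 1), value = 7/8
Edge 5: R (sign -) -> bounds (3/4, 7/8), value = 13/16
Edge 6: R (sign -) -> bounds (3/4, 13/16), value = 25/32
Edge 7: R (sign -) -> bounds (3/4, 25/32), value = 49/64
Edge 8: R (sign -) -> bounds (3/4, 49/64), value = 97/128
Edge 9: B (sign +) -> bounds (97/128, 49/64), value = 195/256
Game value = 195/256

195/256


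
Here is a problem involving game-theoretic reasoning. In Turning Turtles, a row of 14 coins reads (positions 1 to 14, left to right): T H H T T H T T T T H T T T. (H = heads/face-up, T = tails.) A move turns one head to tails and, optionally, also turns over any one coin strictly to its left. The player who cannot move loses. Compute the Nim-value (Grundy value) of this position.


Coins: T H H T T H T T T T H T T T
Key fact: a single head at position k behaves exactly like a Nim heap of size k (turning it to T and optionally flipping a coin at j < k corresponds to moving the heap from k to j, or to 0), and heads combine as a disjunctive sum (two heads at the same place would cancel, matching j XOR j = 0). So the Nim-value is the XOR of the 1-indexed positions of the heads.
Face-up positions (1-indexed): [2, 3, 6, 11]
XOR 0 with 2: 0 XOR 2 = 2
XOR 2 with 3: 2 XOR 3 = 1
XOR 1 with 6: 1 XOR 6 = 7
XOR 7 with 11: 7 XOR 11 = 12
Nim-value = 12

12


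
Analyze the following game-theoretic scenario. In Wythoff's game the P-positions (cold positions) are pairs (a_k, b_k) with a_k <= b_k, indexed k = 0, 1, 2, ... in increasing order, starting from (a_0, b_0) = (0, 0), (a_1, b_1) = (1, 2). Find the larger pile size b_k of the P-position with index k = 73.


By Wythoff's theorem, a_k = floor(k * phi) and b_k = floor(k * phi^2) = a_k + k, where phi = (1 + sqrt(5))/2 is the golden ratio.
phi = (1 + sqrt(5))/2 = 1.618034
phi^2 = phi + 1 = 2.618034
k = 73
k * phi^2 = 73 * 2.618034 = 191.116481
b_73 = floor(k * phi^2) = 191 (check: a_73 + k = 118 + 73 = 191)

191


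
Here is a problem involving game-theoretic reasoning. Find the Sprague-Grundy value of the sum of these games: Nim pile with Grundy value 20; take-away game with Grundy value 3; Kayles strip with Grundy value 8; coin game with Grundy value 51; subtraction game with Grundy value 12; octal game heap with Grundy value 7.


By the Sprague-Grundy theorem, the Grundy value of a sum of games is the XOR of individual Grundy values.
Nim pile: Grundy value = 20. Running XOR: 0 XOR 20 = 20
take-away game: Grundy value = 3. Running XOR: 20 XOR 3 = 23
Kayles strip: Grundy value = 8. Running XOR: 23 XOR 8 = 31
coin game: Grundy value = 51. Running XOR: 31 XOR 51 = 44
subtraction game: Grundy value = 12. Running XOR: 44 XOR 12 = 32
octal game heap: Grundy value = 7. Running XOR: 32 XOR 7 = 39
The combined Grundy value is 39.

39


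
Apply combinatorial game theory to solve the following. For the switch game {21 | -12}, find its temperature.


The game is {21 | -12}, a switch {a | b} with numbers a > b.
Cooling {a | b} by t gives {a - t | b + t}, which stops being hot when a - t = b + t, i.e. at t = (a - b)/2. So the temperature of a switch is (a - b)/2.
Temperature = (Left option - Right option) / 2
= (21 - (-12)) / 2
= 33 / 2
= 33/2

33/2


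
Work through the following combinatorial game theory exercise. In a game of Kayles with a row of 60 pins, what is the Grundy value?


Kayles: a move removes 1 or 2 adjacent pins from a contiguous row.
Removing pins from a row of k leaves two independent rows (a, b) with a + b = k - 1 (one pin) or a + b = k - 2 (two pins); an end removal gives a = 0.
By Sprague-Grundy, G(k) = mex{ G(a) XOR G(b) } over all these splits. G(0) = 0.
G(1): splits (0,0):0^0=0 -> mex({0}) = 1
G(2): splits (0,1):0^1=1 (0,0):0^0=0 -> mex({0, 1}) = 2
G(3): splits (0,2):0^2=2 (1,1):1^1=0 (0,1):0^1=1 -> mex({0, 1, 2}) = 3
G(4): splits (0,3):0^3=3 (1,2):1^2=3 (0,2):0^2=2 (1,1):1^1=0 -> mex({0, 2, 3}) = 1
G(5): splits (0,4):0^1=1 (1,3):1^3=2 (2,2):2^2=0 (0,3):0^3=3 (1,2):1^2=3 -> mex({0, 1, 2, 3}) = 4
G(6) = mex({0, 1, 2, 4}) = 3
G(7) = mex({0, 1, 3, 4, 5}) = 2
G(8) = mex({0, 2, 3, 5, 6}) = 1
G(9) = mex({0, 1, 2, 3, 6, 7}) = 4
G(10) = mex({0, 1, 3, 4, 5, 7}) = 2
G(11) = mex({0, 1, 2, 3, 4, 5}) = 6
G(12) = mex({0, 1, 2, 3, 5, 6, 7}) = 4
G(13) = mex({0, 2, 3, 4, 6, 7}) = 1
G(14) = mex({0, 1, 4, 5, 6, 7}) = 2
G(15) = mex({0, 1, 2, 3, 4, 5, 6}) = 7
G(16) = mex({0, 2, 3, 5, 6, 7}) = 1
G(17) = mex({0, 1, 2, 3, 5, 6, 7}) = 4
G(18) = mex({0, 1, 2, 4, 5, 6}) = 3
G(19) = mex({0, 1, 3, 4, 5, 7}) = 2
G(20) = mex({0, 2, 3, 4, 5, 6, 7}) = 1
G(21) = mex({0, 1, 2, 3, 5, 6, 7}) = 4
G(22) = mex({0, 1, 2, 3, 4, 5, 7}) = 6
G(23) = mex({0, 1, 2, 3, 4, 5, 6}) = 7
G(24) = mex({0, 1, 2, 3, 5, 6, 7}) = 4
G(25) = mex({0, 2, 3, 4, 6, 7}) = 1
G(26) = mex({0, 1, 3, 4, 5, 6, 7}) = 2
G(27) = mex({0, 1, 2, 3, 4, 5, 6, 7}) = 8
G(28) = mex({0, 1, 2, 3, 4, 6, 7, 8}) = 5
G(29) = mex({0, 1, 2, 3, 5, 6, 7, 8, 9}) = 4
G(30) = mex({0, 1, 2, 3, 4, 5, 6, 9, 10}) = 7
G(31) = mex({0, 1, 3, 4, 5, 7, 10, 11}) = 2
G(32) = mex({0, 2, 3, 4, 5, 6, 7, 9, 11}) = 1
G(33) = mex({0, 1, 2, 3, 4, 5, 6, 7, 9, 12}) = 8
G(34) = mex({0, 1, 2, 3, 4, 5, 7, 8, 11, 12}) = 6
G(35) = mex({0, 1, 2, 3, 4, 5, 6, 8, 9, 10, 11}) = 7
G(36) = mex({0, 1, 2, 3, 5, 6, 7, 9, 10}) = 4
G(37) = mex({0, 2, 3, 4, 6, 7, 9, 10, 11, 12}) = 1
G(38) = mex({0, 1, 3, 4, 5, 6, 7, 9, 10, 11, 12}) = 2
G(39) = mex({0, 1, 2, 4, 5, 6, 7, 9, 10, 12, 14}) = 3
G(40) = mex({0, 2, 3, 4, 6, 7, 11, 12, 14}) = 1
G(41) = mex({0, 1, 2, 3, 5, 6, 7, 9, 10, 11, 12}) = 4
G(42) = mex({0, 1, 2, 3, 4, 5, 6, 9, 10}) = 7
G(43) = mex({0, 1, 3, 4, 5, 7, 9, 10, 12, 15}) = 2
G(44) = mex({0, 2, 3, 4, 5, 6, 7, 9, 10, 12, 15}) = 1
G(45) = mex({0, 1, 2, 3, 4, 5, 6, 7, 9, 10, 12, 14}) = 8
G(46) = mex({0, 1, 3, 4, 5, 7, 8, 11, 12, 14}) = 2
G(47) = mex({0, 1, 2, 3, 4, 5, 6, 8, 9, 10, 11, 12}) = 7
G(48) = mex({0, 1, 2, 3, 5, 6, 7, 9, 10}) = 4
G(49) = mex({0, 2, 3, 4, 6, 7, 9, 10, 11, 12, 15}) = 1
G(50) = mex({0, 1, 4, 5, 6, 7, 9, 11, 12, 14, 15}) = 2
G(51) = mex({0, 1, 2, 3, 4, 5, 6, 7, 9, 12, 14, 15}) = 8
G(52) = mex({0, 2, 3, 4, 5, 6, 7, 8, 11, 12, 15}) = 1
G(53) = mex({0, 1, 2, 3, 5, 6, 7, 8, 9, 10, 11, 12}) = 4
G(54) = mex({0, 1, 2, 3, 4, 5, 6, 9, 10}) = 7
G(55) = mex({0, 1, 3, 4, 5, 7, 9, 10, 11, 12}) = 2
G(56) = mex({0, 2, 3, 4, 5, 6, 7, 9, 10, 11, 12, 13, 14}) = 1
G(57) = mex({0, 1, 2, 3, 5, 6, 7, 9, 10, 12, 13, 14, 15}) = 4
G(58) = mex({0, 1, 3, 4, 5, 7, 11, 12, 14, 15}) = 2
G(59) = mex({0, 1, 2, 3, 4, 5, 6, 9, 10, 11, 12, 15}) = 7
G(60) = mex({0, 1, 2, 3, 5, 6, 7, 9, 10}) = 4
Therefore G(60) = 4.

4


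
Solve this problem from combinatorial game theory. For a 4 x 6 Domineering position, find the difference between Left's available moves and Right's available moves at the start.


Board is 4 x 6 (rows x cols).
Left (vertical) placements: (rows-1) * cols = 3 * 6 = 18
Right (horizontal) placements: rows * (cols-1) = 4 * 5 = 20
Advantage = Left - Right = 18 - 20 = -2

-2


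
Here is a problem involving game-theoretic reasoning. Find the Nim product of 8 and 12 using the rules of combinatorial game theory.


Nim multiplication is bilinear over XOR: (u XOR v) * w = (u*w) XOR (v*w).
So we split each operand into its bit components and XOR the pairwise Nim products.
8 = 8 (as XOR of powers of 2).
12 = 4 + 8 (as XOR of powers of 2).
Using the standard Nim-product table on single bits:
  2*2 = 3,   2*4 = 8,   2*8 = 12,
  4*4 = 6,   4*8 = 11,  8*8 = 13,
and  1*x = x (identity), k*l = l*k (commutative).
Pairwise Nim products:
  8 * 4 = 11
  8 * 8 = 13
XOR them: 11 XOR 13 = 6.
Result: 8 * 12 = 6 (in Nim).

6


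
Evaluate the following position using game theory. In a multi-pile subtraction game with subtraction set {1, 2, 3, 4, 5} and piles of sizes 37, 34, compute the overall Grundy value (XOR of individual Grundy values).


Subtraction set: {1, 2, 3, 4, 5}
For this subtraction set, G(n) = n mod 6 (period = max + 1 = 6).
Pile 1 (size 37): G(37) = 37 mod 6 = 1
Pile 2 (size 34): G(34) = 34 mod 6 = 4
Total Grundy value = XOR of all: 1 XOR 4 = 5

5


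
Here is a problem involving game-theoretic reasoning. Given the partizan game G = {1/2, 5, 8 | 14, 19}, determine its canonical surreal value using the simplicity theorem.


Left options: {1/2, 5, 8}, max = 8
Right options: {14, 19}, min = 14
All options are numbers and max(Left) < min(Right), so by the simplicity theorem the value is the simplest (earliest-born) number strictly between 8 and 14.
Integers 9 through 13 all lie strictly between 8 and 14.
Among integers, the simplest (lowest birthday = smallest |n|; 0 is born on day 0, +-n on day n) is 9.
No non-integer in the interval can be simpler: if x is a non-integer in the interval, then floor(x) or ceil(x) also lies in the interval (the interval contains an integer), and both are proper prefixes of x's sign expansion, i.e. born earlier. So the game value is 9.
Game value = 9

9


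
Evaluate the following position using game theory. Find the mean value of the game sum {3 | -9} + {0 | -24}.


G1 = {3 | -9}, G2 = {0 | -24}
Each is a switch {a | b} with numbers a > b; its mean value is (a + b)/2, and mean value is additive over game sums: m(G1 + G2) = m(G1) + m(G2).
Mean of G1 = (3 + (-9))/2 = -6/2 = -3
Mean of G2 = (0 + (-24))/2 = -24/2 = -12
Mean of G1 + G2 = -3 + -12 = -15

-15


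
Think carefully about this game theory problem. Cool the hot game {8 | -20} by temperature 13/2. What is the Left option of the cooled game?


Original game: {8 | -20} (a switch {a | b} with a > b).
Cooling by t (for t below the temperature (a - b)/2 = 14) taxes each move by t: {a | b} cooled by t is {a - t | b + t}.
Cooling amount: t = 13/2
Cooled Left option: 8 - 13/2 = 3/2
Cooled Right option: -20 + 13/2 = -27/2
Cooled game: {3/2 | -27/2}
Left option = 3/2

3/2


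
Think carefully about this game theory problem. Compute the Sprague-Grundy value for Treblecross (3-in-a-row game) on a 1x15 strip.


Treblecross: place X on empty cells; 3-in-a-row wins.
Playing within two cells of an existing X lets the opponent win at once, so sensible play treats the cells i-2..i+2 around each X as dead. The player left with no safe cell loses, so this is a normal-play take-away game on strips of safe cells.
Placing X at cell i (0-indexed) of a strip of k safe cells leaves independent strips of sizes max(0, i-2) and max(0, k-i-3). Hence G(k) = mex{ G(max(0,i-2)) XOR G(max(0,k-i-3)) : 0 <= i < k }, with G(0) = 0.
G(1): splits (0,0):0^0=0 -> mex({0}) = 1
G(2): splits (0,0):0^0=0 -> mex({0}) = 1
G(3): splits (0,0):0^0=0 -> mex({0}) = 1
G(4): splits (0,1):0^1=1 (0,0):0^0=0 -> mex({0, 1}) = 2
G(5): splits (0,2):0^1=1 (0,1):0^1=1 (0,0):0^0=0 -> mex({0, 1}) = 2
G(6) = mex({1}) = 0
G(7) = mex({0, 1, 2}) = 3
G(8) = mex({0, 1, 2}) = 3
G(9) = mex({0, 2}) = 1
G(10) = mex({0, 2, 3}) = 1
G(11) = mex({0, 3}) = 1
G(12) = mex({1, 3}) = 0
G(13) = mex({0, 1, 2, 3}) = 4
G(14) = mex({0, 1, 2}) = 3
G(15) = mex({0, 1, 2}) = 3
Therefore G(15) = 3.

3


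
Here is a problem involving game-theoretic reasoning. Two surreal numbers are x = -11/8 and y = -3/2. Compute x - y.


x = -11/8, y = -3/2
Converting to common denominator: 8
x = -11/8, y = -12/8
x - y = -11/8 - -3/2 = 1/8

1/8


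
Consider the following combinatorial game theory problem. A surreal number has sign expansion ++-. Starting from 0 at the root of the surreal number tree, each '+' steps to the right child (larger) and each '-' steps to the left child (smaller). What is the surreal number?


Sign expansion: ++-
Rule: track bounds (lo, hi), initially (-inf, +inf). On '+', the current value becomes lo and we move to the simplest number in (value, hi): value + 1 if hi = +inf, otherwise the midpoint (value + hi)/2. On '-', the current value becomes hi and we move to value - 1 if lo = -inf, otherwise the midpoint (lo + value)/2.
Start at 0.
Step 1: sign = +, move right. Bounds: (0, +inf). Value = 1
Step 2: sign = +, move right. Bounds: (1, +inf). Value = 2
Step 3: sign = -, move left. Bounds: (1, 2). Value = 3/2
The surreal number with sign expansion ++- is 3/2.

3/2


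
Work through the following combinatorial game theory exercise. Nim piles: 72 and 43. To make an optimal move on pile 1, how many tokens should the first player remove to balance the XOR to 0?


Piles: 72 and 43
Current XOR: 72 XOR 43 = 99 (non-zero, so this is an N-position).
To make the XOR zero, we need to find a move that balances the piles.
For pile 1 (size 72): target = 72 XOR 99 = 43
We reduce pile 1 from 72 to 43.
Tokens removed: 72 - 43 = 29
Verification: 43 XOR 43 = 0

29


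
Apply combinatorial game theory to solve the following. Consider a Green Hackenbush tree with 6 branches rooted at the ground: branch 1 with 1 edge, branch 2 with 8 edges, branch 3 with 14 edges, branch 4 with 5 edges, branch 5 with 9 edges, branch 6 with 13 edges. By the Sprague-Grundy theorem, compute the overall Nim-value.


The tree has 6 branches from the ground vertex.
In Green Hackenbush, the Nim-value of a simple path of length k is k.
Branch 1: length 1, Nim-value = 1
Branch 2: length 8, Nim-value = 8
Branch 3: length 14, Nim-value = 14
Branch 4: length 5, Nim-value = 5
Branch 5: length 9, Nim-value = 9
Branch 6: length 13, Nim-value = 13
Total Nim-value = XOR of all branch values:
0 XOR 1 = 1
1 XOR 8 = 9
9 XOR 14 = 7
7 XOR 5 = 2
2 XOR 9 = 11
11 XOR 13 = 6
Nim-value of the tree = 6

6


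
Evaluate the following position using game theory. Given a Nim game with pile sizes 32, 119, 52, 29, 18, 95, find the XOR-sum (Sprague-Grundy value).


We need the XOR (exclusive or) of all pile sizes.
After XOR-ing pile 1 (size 32): 0 XOR 32 = 32
After XOR-ing pile 2 (size 119): 32 XOR 119 = 87
After XOR-ing pile 3 (size 52): 87 XOR 52 = 99
After XOR-ing pile 4 (size 29): 99 XOR 29 = 126
After XOR-ing pile 5 (size 18): 126 XOR 18 = 108
After XOR-ing pile 6 (size 95): 108 XOR 95 = 51
The Nim-value of this position is 51.

51


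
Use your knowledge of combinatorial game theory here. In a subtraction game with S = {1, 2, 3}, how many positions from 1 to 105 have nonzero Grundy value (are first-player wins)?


Subtraction set S = {1, 2, 3}, so G(n) = n mod 4.
G(n) = 0 when n is a multiple of 4.
Multiples of 4 in [1, 105]: 26
N-positions (nonzero Grundy) = 105 - 26 = 79

79


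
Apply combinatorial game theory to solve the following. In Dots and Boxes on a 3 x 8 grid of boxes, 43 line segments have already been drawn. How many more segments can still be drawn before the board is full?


Grid: 3 x 8 boxes, i.e. 4 rows and 9 columns of dots.
Horizontal edges: (rows + 1) * cols = 4 * 8 = 32
Vertical edges: rows * (cols + 1) = 3 * 9 = 27
Total edges: 32 + 27 = 59
Edges drawn: 43
Remaining: 59 - 43 = 16

16


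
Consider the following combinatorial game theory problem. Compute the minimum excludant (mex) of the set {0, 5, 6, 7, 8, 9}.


Set = {0, 5, 6, 7, 8, 9}
0 is in the set.
1 is NOT in the set. This is the mex.
mex = 1

1


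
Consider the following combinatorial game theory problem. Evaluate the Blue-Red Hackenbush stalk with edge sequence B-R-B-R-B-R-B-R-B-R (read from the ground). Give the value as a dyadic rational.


Edges (from ground): B-R-B-R-B-R-B-R-B-R
By Berlekamp's sign-expansion rule, a Blue-Red Hackenbush stalk has the value of the surreal number whose sign sequence is the edge sequence with B -> + and R -> -.
Sign sequence: +-+-+-+-+-
Trace the sign expansion in the surreal number tree, starting from 0:
Edge 1: B (sign +) -> bounds (0, +inf), value = 1
Edge 2: R (sign -) -> bounds (0, 1), value = 1/2
Edge 3: B (sign +) -> bounds (1/2, 1), value = 3/4
Edge 4: R (sign -) -> bounds (1/2, 3/4), value = 5/8
Edge 5: B (sign +) -> bounds (5/8, 3/4), value = 11/16
Edge 6: R (sign -) -> bounds (5/8, 11/16), value = 21/32
Edge 7: B (sign +) -> bounds (21/32, 11/16), value = 43/64
Edge 8: R (sign -) -> bounds (21/32, 43/64), value = 85/128
Edge 9: B (sign +) -> bounds (85/128, 43/64), value = 171/256
Edge 10: R (sign -) -> bounds (85/128, 171/256), value = 341/512
Game value = 341/512

341/512
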